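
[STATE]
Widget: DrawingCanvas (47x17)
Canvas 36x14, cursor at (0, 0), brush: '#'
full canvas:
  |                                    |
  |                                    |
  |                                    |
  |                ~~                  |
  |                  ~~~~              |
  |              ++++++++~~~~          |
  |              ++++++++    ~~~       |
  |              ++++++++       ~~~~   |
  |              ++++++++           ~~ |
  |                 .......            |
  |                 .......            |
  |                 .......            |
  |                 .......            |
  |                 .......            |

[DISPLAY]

+                                              
                                               
                                               
                ~~                             
                  ~~~~                         
              ++++++++~~~~                     
              ++++++++    ~~~                  
              ++++++++       ~~~~              
              ++++++++           ~~            
                 .......                       
                 .......                       
                 .......                       
                 .......                       
                 .......                       
                                               
                                               
                                               


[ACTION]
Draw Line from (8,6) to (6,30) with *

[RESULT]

+                                              
                                               
                                               
                ~~                             
                  ~~~~                         
              ++++++++~~~~                     
              ++++++++   ******                
             ************    ~~~~              
      ******* ++++++++           ~~            
                 .......                       
                 .......                       
                 .......                       
                 .......                       
                 .......                       
                                               
                                               
                                               


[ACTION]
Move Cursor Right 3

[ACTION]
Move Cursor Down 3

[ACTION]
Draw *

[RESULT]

                                               
                                               
                                               
   *            ~~                             
                  ~~~~                         
              ++++++++~~~~                     
              ++++++++   ******                
             ************    ~~~~              
      ******* ++++++++           ~~            
                 .......                       
                 .......                       
                 .......                       
                 .......                       
                 .......                       
                                               
                                               
                                               


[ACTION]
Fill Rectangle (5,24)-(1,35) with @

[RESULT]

                                               
                        @@@@@@@@@@@@           
                        @@@@@@@@@@@@           
   *            ~~      @@@@@@@@@@@@           
                  ~~~~  @@@@@@@@@@@@           
              ++++++++~~@@@@@@@@@@@@           
              ++++++++   ******                
             ************    ~~~~              
      ******* ++++++++           ~~            
                 .......                       
                 .......                       
                 .......                       
                 .......                       
                 .......                       
                                               
                                               
                                               


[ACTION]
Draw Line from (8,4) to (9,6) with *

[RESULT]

                                               
                        @@@@@@@@@@@@           
                        @@@@@@@@@@@@           
   *            ~~      @@@@@@@@@@@@           
                  ~~~~  @@@@@@@@@@@@           
              ++++++++~~@@@@@@@@@@@@           
              ++++++++   ******                
             ************    ~~~~              
    ********* ++++++++           ~~            
      *          .......                       
                 .......                       
                 .......                       
                 .......                       
                 .......                       
                                               
                                               
                                               


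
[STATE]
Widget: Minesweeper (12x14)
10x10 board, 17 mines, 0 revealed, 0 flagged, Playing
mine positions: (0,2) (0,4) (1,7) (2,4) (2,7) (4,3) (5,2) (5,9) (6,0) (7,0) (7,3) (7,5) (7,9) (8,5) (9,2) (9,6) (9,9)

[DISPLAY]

■■■■■■■■■■  
■■■■■■■■■■  
■■■■■■■■■■  
■■■■■■■■■■  
■■■■■■■■■■  
■■■■■■■■■■  
■■■■■■■■■■  
■■■■■■■■■■  
■■■■■■■■■■  
■■■■■■■■■■  
            
            
            
            


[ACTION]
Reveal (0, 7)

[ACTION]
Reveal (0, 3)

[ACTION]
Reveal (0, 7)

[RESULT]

■■■2■■■1■■  
■■■■■■■■■■  
■■■■■■■■■■  
■■■■■■■■■■  
■■■■■■■■■■  
■■■■■■■■■■  
■■■■■■■■■■  
■■■■■■■■■■  
■■■■■■■■■■  
■■■■■■■■■■  
            
            
            
            


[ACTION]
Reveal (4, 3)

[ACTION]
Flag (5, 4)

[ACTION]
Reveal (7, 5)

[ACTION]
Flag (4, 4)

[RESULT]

■■✹2✹■■1■■  
■■■■■■■✹■■  
■■■■✹■■✹■■  
■■■■■■■■■■  
■■■✹■■■■■■  
■■✹■■■■■■✹  
✹■■■■■■■■■  
✹■■✹■✹■■■✹  
■■■■■✹■■■■  
■■✹■■■✹■■✹  
            
            
            
            


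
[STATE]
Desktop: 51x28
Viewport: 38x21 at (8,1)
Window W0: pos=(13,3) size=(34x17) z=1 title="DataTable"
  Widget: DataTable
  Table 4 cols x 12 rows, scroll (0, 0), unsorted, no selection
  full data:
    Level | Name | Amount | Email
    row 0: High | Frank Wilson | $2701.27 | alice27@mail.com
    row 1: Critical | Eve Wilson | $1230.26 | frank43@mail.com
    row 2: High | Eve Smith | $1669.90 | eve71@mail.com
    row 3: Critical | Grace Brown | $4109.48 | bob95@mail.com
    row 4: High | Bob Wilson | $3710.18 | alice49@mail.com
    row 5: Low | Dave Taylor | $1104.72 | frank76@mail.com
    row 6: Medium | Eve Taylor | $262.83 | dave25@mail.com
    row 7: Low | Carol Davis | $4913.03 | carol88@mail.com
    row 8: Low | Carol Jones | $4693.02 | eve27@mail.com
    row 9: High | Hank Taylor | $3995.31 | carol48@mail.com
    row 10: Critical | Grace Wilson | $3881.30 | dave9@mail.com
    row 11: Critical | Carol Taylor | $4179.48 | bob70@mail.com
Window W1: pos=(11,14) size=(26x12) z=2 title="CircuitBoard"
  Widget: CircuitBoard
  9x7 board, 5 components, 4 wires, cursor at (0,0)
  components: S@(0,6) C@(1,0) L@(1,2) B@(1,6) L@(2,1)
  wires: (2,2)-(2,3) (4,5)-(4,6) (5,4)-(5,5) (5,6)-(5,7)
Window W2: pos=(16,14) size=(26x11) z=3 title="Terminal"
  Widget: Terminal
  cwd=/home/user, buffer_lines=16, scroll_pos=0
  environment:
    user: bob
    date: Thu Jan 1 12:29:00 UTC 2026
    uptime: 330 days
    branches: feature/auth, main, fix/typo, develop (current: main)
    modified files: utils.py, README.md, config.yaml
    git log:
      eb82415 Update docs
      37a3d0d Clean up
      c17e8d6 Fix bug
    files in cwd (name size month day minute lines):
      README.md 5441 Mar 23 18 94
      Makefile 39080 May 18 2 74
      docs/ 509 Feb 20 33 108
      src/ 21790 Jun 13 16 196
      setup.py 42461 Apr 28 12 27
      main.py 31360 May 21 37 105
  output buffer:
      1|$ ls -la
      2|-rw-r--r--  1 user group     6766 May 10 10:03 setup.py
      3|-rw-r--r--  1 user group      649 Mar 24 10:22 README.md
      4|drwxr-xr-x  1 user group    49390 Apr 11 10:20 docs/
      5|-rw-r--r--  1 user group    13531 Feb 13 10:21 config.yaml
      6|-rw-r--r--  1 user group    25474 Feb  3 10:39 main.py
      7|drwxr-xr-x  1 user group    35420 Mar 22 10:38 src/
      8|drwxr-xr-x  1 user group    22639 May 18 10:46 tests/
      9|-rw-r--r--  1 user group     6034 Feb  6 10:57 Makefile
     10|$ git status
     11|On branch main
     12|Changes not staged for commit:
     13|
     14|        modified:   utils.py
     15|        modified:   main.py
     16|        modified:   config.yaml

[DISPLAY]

                                      
                                      
     ┏━━━━━━━━━━━━━━━━━━━━━━━━━━━━━━━━
     ┃ DataTable                      
     ┠────────────────────────────────
     ┃Level   │Name        │Amount  │E
     ┃────────┼────────────┼────────┼─
     ┃High    │Frank Wilson│$2701.27│a
     ┃Critical│Eve Wilson  │$1230.26│f
     ┃High    │Eve Smith   │$1669.90│e
     ┃Critical│Grace Brown │$4109.48│b
     ┃High    │Bob Wilson  │$3710.18│a
     ┃Low     │Dave Taylor │$1104.72│f
   ┏━━━━┏━━━━━━━━━━━━━━━━━━━━━━━━┓3 │d
   ┃ Cir┃ Terminal               ┃03│c
   ┠────┠────────────────────────┨02│e
   ┃   0┃$ ls -la                ┃31│c
   ┃0  [┃-rw-r--r--  1 user group┃30│d
   ┃    ┃-rw-r--r--  1 user group┃━━━━
   ┃1   ┃drwxr-xr-x  1 user group┃    
   ┃    ┃-rw-r--r--  1 user group┃    


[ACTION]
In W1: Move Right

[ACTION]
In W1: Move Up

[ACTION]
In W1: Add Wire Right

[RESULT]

                                      
                                      
     ┏━━━━━━━━━━━━━━━━━━━━━━━━━━━━━━━━
     ┃ DataTable                      
     ┠────────────────────────────────
     ┃Level   │Name        │Amount  │E
     ┃────────┼────────────┼────────┼─
     ┃High    │Frank Wilson│$2701.27│a
     ┃Critical│Eve Wilson  │$1230.26│f
     ┃High    │Eve Smith   │$1669.90│e
     ┃Critical│Grace Brown │$4109.48│b
     ┃High    │Bob Wilson  │$3710.18│a
     ┃Low     │Dave Taylor │$1104.72│f
   ┏━━━━┏━━━━━━━━━━━━━━━━━━━━━━━━┓3 │d
   ┃ Cir┃ Terminal               ┃03│c
   ┠────┠────────────────────────┨02│e
   ┃   0┃$ ls -la                ┃31│c
   ┃0   ┃-rw-r--r--  1 user group┃30│d
   ┃    ┃-rw-r--r--  1 user group┃━━━━
   ┃1   ┃drwxr-xr-x  1 user group┃    
   ┃    ┃-rw-r--r--  1 user group┃    


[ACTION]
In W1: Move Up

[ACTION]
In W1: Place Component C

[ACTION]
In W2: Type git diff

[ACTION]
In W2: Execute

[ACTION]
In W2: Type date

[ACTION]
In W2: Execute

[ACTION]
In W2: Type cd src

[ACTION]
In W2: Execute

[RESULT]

                                      
                                      
     ┏━━━━━━━━━━━━━━━━━━━━━━━━━━━━━━━━
     ┃ DataTable                      
     ┠────────────────────────────────
     ┃Level   │Name        │Amount  │E
     ┃────────┼────────────┼────────┼─
     ┃High    │Frank Wilson│$2701.27│a
     ┃Critical│Eve Wilson  │$1230.26│f
     ┃High    │Eve Smith   │$1669.90│e
     ┃Critical│Grace Brown │$4109.48│b
     ┃High    │Bob Wilson  │$3710.18│a
     ┃Low     │Dave Taylor │$1104.72│f
   ┏━━━━┏━━━━━━━━━━━━━━━━━━━━━━━━┓3 │d
   ┃ Cir┃ Terminal               ┃03│c
   ┠────┠────────────────────────┨02│e
   ┃   0┃+# updated              ┃31│c
   ┃0   ┃ import sys             ┃30│d
   ┃    ┃$ date                  ┃━━━━
   ┃1   ┃Thu Jan 1 12:29:00 UTC 2┃    
   ┃    ┃$ cd src                ┃    


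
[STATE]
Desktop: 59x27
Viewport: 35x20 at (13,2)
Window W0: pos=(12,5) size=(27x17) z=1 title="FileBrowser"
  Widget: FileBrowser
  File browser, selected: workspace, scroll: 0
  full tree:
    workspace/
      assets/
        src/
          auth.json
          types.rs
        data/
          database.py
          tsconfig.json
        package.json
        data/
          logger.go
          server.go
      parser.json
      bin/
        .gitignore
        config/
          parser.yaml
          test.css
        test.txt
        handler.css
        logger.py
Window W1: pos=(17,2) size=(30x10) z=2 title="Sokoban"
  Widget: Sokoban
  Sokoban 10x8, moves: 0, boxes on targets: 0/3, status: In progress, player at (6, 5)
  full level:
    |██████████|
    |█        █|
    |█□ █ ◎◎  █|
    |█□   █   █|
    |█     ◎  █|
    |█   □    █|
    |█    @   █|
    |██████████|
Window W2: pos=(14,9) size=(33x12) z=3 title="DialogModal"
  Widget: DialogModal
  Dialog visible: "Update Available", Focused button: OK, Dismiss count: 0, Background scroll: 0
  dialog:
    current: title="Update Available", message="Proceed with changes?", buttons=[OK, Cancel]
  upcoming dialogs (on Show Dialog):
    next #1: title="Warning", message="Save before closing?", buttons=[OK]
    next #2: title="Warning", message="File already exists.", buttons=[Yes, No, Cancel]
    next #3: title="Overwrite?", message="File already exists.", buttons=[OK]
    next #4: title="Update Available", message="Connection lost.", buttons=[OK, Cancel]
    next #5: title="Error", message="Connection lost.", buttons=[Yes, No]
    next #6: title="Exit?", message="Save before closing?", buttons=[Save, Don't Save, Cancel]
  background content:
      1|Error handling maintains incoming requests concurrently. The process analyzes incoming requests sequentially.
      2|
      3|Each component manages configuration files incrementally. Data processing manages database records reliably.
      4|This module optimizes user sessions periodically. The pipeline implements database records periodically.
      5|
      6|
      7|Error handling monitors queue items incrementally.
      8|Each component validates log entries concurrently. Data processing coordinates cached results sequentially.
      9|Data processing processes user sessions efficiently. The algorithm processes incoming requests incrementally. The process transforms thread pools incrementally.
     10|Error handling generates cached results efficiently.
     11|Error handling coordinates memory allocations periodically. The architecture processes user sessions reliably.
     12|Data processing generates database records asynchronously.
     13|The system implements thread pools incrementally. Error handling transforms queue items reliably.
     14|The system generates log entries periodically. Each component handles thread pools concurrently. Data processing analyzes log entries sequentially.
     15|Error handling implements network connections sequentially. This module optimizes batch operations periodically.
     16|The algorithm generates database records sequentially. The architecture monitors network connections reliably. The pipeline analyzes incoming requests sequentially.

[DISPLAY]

    ┏━━━━━━━━━━━━━━━━━━━━━━━━━━━━┓ 
    ┃ Sokoban                    ┃ 
    ┠────────────────────────────┨ 
━━━━┃██████████                  ┃ 
 Fil┃█        █                  ┃ 
────┃█□ █ ◎◎  █                  ┃ 
> [-┃█□   █   █                  ┃ 
 ┏━━━━━━━━━━━━━━━━━━━━━━━━━━━━━━━┓ 
 ┃ DialogModal                   ┃ 
 ┠───────────────────────────────┨ 
 ┃Error handling maintains incomi┃ 
 ┃   ┌───────────────────────┐   ┃ 
 ┃Eac│    Update Available   │gur┃ 
 ┃Thi│ Proceed with changes? │ess┃ 
 ┃   │     [OK]  Cancel      │   ┃ 
 ┃   └───────────────────────┘   ┃ 
 ┃Error handling monitors queue i┃ 
 ┃Each component validates log en┃ 
 ┗━━━━━━━━━━━━━━━━━━━━━━━━━━━━━━━┛ 
━━━━━━━━━━━━━━━━━━━━━━━━━┛         


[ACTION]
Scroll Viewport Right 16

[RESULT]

━━━━━━━━━━━━━━━━━━━━━━┓            
an                    ┃            
──────────────────────┨            
████                  ┃            
   █                  ┃            
◎  █                  ┃            
   █                  ┃            
━━━━━━━━━━━━━━━━━━━━━━┓            
dal                   ┃            
──────────────────────┨            
dling maintains incomi┃            
──────────────────┐   ┃            
pdate Available   │gur┃            
eed with changes? │ess┃            
[OK]  Cancel      │   ┃            
──────────────────┘   ┃            
dling monitors queue i┃            
onent validates log en┃            
━━━━━━━━━━━━━━━━━━━━━━┛            
━━━━━━━━━━━━━━┛                    


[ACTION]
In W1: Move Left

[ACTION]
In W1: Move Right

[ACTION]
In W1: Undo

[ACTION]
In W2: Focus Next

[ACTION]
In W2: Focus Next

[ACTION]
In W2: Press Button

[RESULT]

━━━━━━━━━━━━━━━━━━━━━━┓            
an                    ┃            
──────────────────────┨            
████                  ┃            
   █                  ┃            
◎  █                  ┃            
   █                  ┃            
━━━━━━━━━━━━━━━━━━━━━━┓            
dal                   ┃            
──────────────────────┨            
dling maintains incomi┃            
                      ┃            
onent manages configur┃            
le optimizes user sess┃            
                      ┃            
                      ┃            
dling monitors queue i┃            
onent validates log en┃            
━━━━━━━━━━━━━━━━━━━━━━┛            
━━━━━━━━━━━━━━┛                    


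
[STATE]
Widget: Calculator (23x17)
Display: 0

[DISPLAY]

                      0
┌───┬───┬───┬───┐      
│ 7 │ 8 │ 9 │ ÷ │      
├───┼───┼───┼───┤      
│ 4 │ 5 │ 6 │ × │      
├───┼───┼───┼───┤      
│ 1 │ 2 │ 3 │ - │      
├───┼───┼───┼───┤      
│ 0 │ . │ = │ + │      
├───┼───┼───┼───┤      
│ C │ MC│ MR│ M+│      
└───┴───┴───┴───┘      
                       
                       
                       
                       
                       


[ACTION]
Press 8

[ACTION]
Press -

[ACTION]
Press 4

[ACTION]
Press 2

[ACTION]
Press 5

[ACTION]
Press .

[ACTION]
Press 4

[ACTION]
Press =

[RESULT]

                 -417.4
┌───┬───┬───┬───┐      
│ 7 │ 8 │ 9 │ ÷ │      
├───┼───┼───┼───┤      
│ 4 │ 5 │ 6 │ × │      
├───┼───┼───┼───┤      
│ 1 │ 2 │ 3 │ - │      
├───┼───┼───┼───┤      
│ 0 │ . │ = │ + │      
├───┼───┼───┼───┤      
│ C │ MC│ MR│ M+│      
└───┴───┴───┴───┘      
                       
                       
                       
                       
                       


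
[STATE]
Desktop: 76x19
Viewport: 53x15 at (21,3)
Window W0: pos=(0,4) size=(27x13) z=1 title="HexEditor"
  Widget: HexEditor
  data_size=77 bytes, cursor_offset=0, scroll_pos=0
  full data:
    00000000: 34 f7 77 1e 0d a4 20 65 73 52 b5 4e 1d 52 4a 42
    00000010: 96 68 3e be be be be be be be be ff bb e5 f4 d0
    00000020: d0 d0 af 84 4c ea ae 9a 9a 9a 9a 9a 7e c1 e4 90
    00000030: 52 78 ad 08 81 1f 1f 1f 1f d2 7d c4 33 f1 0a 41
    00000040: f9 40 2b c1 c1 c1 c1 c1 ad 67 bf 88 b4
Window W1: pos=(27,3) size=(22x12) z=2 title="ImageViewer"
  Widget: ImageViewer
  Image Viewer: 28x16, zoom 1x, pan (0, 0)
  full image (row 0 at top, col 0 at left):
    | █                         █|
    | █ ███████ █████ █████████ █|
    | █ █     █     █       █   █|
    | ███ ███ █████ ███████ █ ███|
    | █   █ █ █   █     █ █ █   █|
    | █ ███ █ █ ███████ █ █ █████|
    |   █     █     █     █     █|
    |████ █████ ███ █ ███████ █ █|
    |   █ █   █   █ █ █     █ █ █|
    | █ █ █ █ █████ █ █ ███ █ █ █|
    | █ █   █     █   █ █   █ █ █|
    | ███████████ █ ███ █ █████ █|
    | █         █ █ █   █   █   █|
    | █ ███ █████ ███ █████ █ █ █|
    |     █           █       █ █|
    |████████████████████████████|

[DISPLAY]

      ┏━━━━━━━━━━━━━━━━━━━━┓                         
━━━━━┓┃ ImageViewer        ┃                         
     ┃┠────────────────────┨                         
─────┨┃ █                  ┃                         
e 0d ┃┃ █ ███████ █████ ███┃                         
e be ┃┃ █ █     █     █    ┃                         
4 4c ┃┃ ███ ███ █████ █████┃                         
8 81 ┃┃ █   █ █ █   █     █┃                         
1 c1 ┃┃ █ ███ █ █ ███████ █┃                         
     ┃┃   █     █     █    ┃                         
     ┃┃████ █████ ███ █ ███┃                         
     ┃┗━━━━━━━━━━━━━━━━━━━━┛                         
     ┃                                               
━━━━━┛                                               
                                                     


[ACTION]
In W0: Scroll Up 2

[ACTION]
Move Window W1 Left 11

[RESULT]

━━━━━━━━━━━━━━━━┓                                    
geViewer        ┃                                    
────────────────┨                                    
                ┃                                    
██████ █████ ███┃                                    
     █     █    ┃                                    
 ███ █████ █████┃                                    
 █ █ █   █     █┃                                    
██ █ █ ███████ █┃                                    
     █     █    ┃                                    
 █████ ███ █ ███┃                                    
━━━━━━━━━━━━━━━━┛                                    
     ┃                                               
━━━━━┛                                               
                                                     


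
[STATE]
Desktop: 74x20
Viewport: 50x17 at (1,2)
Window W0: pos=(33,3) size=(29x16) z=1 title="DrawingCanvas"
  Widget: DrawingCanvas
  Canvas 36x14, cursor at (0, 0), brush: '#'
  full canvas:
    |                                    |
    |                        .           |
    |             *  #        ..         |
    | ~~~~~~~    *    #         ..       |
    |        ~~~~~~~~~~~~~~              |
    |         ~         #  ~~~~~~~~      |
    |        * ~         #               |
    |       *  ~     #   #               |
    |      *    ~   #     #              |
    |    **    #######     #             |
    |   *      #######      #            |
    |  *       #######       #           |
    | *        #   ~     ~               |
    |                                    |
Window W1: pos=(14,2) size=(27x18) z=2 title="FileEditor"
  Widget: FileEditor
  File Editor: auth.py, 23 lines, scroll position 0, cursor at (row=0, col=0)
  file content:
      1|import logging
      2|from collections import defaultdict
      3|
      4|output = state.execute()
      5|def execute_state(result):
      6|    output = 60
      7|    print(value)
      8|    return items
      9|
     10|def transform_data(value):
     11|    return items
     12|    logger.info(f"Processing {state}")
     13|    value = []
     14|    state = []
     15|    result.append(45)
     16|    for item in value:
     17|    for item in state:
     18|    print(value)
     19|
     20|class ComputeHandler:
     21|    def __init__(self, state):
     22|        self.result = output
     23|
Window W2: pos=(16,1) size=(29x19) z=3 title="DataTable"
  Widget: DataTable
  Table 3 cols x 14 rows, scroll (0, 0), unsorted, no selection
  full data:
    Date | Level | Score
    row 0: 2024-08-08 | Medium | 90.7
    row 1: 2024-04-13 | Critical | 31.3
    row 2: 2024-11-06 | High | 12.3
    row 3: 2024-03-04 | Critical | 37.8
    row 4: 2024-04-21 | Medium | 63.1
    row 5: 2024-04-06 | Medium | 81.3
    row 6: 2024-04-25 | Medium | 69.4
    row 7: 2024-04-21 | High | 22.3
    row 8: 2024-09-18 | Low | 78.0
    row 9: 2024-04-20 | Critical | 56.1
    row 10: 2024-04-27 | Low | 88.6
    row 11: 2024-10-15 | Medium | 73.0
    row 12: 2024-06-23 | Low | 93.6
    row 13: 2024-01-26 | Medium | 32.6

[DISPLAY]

             ┏━┃ DataTable                 ┃      
             ┃ ┠───────────────────────────┨━━━━━━
             ┠─┃Date      │Level   │Score  ┃vas   
             ┃█┃──────────┼────────┼─────  ┃──────
             ┃f┃2024-08-08│Medium  │90.7   ┃      
             ┃ ┃2024-04-13│Critical│31.3   ┃      
             ┃o┃2024-11-06│High    │12.3   ┃  *  #
             ┃d┃2024-03-04│Critical│37.8   ┃ *    
             ┃ ┃2024-04-21│Medium  │63.1   ┃~~~~~~
             ┃ ┃2024-04-06│Medium  │81.3   ┃      
             ┃ ┃2024-04-25│Medium  │69.4   ┃      
             ┃ ┃2024-04-21│High    │22.3   ┃     #
             ┃d┃2024-09-18│Low     │78.0   ┃~   # 
             ┃ ┃2024-04-20│Critical│56.1   ┃######
             ┃ ┃2024-04-27│Low     │88.6   ┃######
             ┃ ┃2024-10-15│Medium  │73.0   ┃######
             ┃ ┃2024-06-23│Low     │93.6   ┃━━━━━━


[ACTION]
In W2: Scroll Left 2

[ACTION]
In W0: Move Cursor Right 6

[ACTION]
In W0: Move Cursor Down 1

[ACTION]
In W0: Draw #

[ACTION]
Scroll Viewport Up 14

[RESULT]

                                                  
               ┏━━━━━━━━━━━━━━━━━━━━━━━━━━━┓      
             ┏━┃ DataTable                 ┃      
             ┃ ┠───────────────────────────┨━━━━━━
             ┠─┃Date      │Level   │Score  ┃vas   
             ┃█┃──────────┼────────┼─────  ┃──────
             ┃f┃2024-08-08│Medium  │90.7   ┃      
             ┃ ┃2024-04-13│Critical│31.3   ┃      
             ┃o┃2024-11-06│High    │12.3   ┃  *  #
             ┃d┃2024-03-04│Critical│37.8   ┃ *    
             ┃ ┃2024-04-21│Medium  │63.1   ┃~~~~~~
             ┃ ┃2024-04-06│Medium  │81.3   ┃      
             ┃ ┃2024-04-25│Medium  │69.4   ┃      
             ┃ ┃2024-04-21│High    │22.3   ┃     #
             ┃d┃2024-09-18│Low     │78.0   ┃~   # 
             ┃ ┃2024-04-20│Critical│56.1   ┃######
             ┃ ┃2024-04-27│Low     │88.6   ┃######


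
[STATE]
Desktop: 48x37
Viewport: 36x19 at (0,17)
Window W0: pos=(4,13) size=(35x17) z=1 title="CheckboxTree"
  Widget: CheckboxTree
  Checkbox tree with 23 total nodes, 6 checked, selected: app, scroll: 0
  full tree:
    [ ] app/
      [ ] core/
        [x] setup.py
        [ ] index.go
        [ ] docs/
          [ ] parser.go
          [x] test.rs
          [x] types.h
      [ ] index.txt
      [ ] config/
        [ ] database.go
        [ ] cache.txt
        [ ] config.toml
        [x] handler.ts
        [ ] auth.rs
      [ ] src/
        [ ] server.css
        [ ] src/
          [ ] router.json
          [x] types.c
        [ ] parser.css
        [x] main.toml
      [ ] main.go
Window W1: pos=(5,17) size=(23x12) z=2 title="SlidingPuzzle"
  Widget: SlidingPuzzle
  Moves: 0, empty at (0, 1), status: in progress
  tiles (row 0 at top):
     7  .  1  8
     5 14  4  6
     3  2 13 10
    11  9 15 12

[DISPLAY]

    ┃┏━━━━━━━━━━━━━━━━━━━━━┓        
    ┃┃ SlidingPuzzle       ┃        
    ┃┠─────────────────────┨        
    ┃┃┌────┬────┬────┬────┐┃        
    ┃┃│  7 │    │  1 │  8 │┃        
    ┃┃├────┼────┼────┼────┤┃        
    ┃┃│  5 │ 14 │  4 │  6 │┃        
    ┃┃├────┼────┼────┼────┤┃        
    ┃┃│  3 │  2 │ 13 │ 10 │┃        
    ┃┃├────┼────┼────┼────┤┃        
    ┃┃│ 11 │  9 │ 15 │ 12 │┃        
    ┃┗━━━━━━━━━━━━━━━━━━━━━┛        
    ┗━━━━━━━━━━━━━━━━━━━━━━━━━━━━━━━
                                    
                                    
                                    
                                    
                                    
                                    


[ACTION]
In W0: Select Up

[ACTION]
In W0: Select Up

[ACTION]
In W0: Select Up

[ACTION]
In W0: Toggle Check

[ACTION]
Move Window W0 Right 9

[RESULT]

     ┏━━━━━━━━━━━━━━━━━━━━━┓        
     ┃ SlidingPuzzle       ┃.py     
     ┠─────────────────────┨.go     
     ┃┌────┬────┬────┬────┐┃        
     ┃│  7 │    │  1 │  8 │┃ser.go  
     ┃├────┼────┼────┼────┤┃t.rs    
     ┃│  5 │ 14 │  4 │  6 │┃es.h    
     ┃├────┼────┼────┼────┤┃xt      
     ┃│  3 │  2 │ 13 │ 10 │┃        
     ┃├────┼────┼────┼────┤┃ase.go  
     ┃│ 11 │  9 │ 15 │ 12 │┃.txt    
     ┗━━━━━━━━━━━━━━━━━━━━━┛g.toml  
             ┗━━━━━━━━━━━━━━━━━━━━━━
                                    
                                    
                                    
                                    
                                    
                                    


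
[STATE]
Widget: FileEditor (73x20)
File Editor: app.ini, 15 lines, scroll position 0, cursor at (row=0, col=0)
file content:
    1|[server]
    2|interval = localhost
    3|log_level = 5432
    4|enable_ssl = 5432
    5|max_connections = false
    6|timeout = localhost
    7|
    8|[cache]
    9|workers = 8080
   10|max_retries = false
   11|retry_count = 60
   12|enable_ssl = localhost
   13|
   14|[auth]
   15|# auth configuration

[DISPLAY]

█server]                                                                ▲
interval = localhost                                                    █
log_level = 5432                                                        ░
enable_ssl = 5432                                                       ░
max_connections = false                                                 ░
timeout = localhost                                                     ░
                                                                        ░
[cache]                                                                 ░
workers = 8080                                                          ░
max_retries = false                                                     ░
retry_count = 60                                                        ░
enable_ssl = localhost                                                  ░
                                                                        ░
[auth]                                                                  ░
# auth configuration                                                    ░
                                                                        ░
                                                                        ░
                                                                        ░
                                                                        ░
                                                                        ▼


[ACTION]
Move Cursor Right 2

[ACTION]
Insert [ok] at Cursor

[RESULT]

[sok█rver]                                                              ▲
interval = localhost                                                    █
log_level = 5432                                                        ░
enable_ssl = 5432                                                       ░
max_connections = false                                                 ░
timeout = localhost                                                     ░
                                                                        ░
[cache]                                                                 ░
workers = 8080                                                          ░
max_retries = false                                                     ░
retry_count = 60                                                        ░
enable_ssl = localhost                                                  ░
                                                                        ░
[auth]                                                                  ░
# auth configuration                                                    ░
                                                                        ░
                                                                        ░
                                                                        ░
                                                                        ░
                                                                        ▼


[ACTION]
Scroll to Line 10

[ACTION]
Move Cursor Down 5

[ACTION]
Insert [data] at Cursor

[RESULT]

[sokerver]                                                              ▲
interval = localhost                                                    █
log_level = 5432                                                        ░
enable_ssl = 5432                                                       ░
max_connections = false                                                 ░
timedata█ut = localhost                                                 ░
                                                                        ░
[cache]                                                                 ░
workers = 8080                                                          ░
max_retries = false                                                     ░
retry_count = 60                                                        ░
enable_ssl = localhost                                                  ░
                                                                        ░
[auth]                                                                  ░
# auth configuration                                                    ░
                                                                        ░
                                                                        ░
                                                                        ░
                                                                        ░
                                                                        ▼


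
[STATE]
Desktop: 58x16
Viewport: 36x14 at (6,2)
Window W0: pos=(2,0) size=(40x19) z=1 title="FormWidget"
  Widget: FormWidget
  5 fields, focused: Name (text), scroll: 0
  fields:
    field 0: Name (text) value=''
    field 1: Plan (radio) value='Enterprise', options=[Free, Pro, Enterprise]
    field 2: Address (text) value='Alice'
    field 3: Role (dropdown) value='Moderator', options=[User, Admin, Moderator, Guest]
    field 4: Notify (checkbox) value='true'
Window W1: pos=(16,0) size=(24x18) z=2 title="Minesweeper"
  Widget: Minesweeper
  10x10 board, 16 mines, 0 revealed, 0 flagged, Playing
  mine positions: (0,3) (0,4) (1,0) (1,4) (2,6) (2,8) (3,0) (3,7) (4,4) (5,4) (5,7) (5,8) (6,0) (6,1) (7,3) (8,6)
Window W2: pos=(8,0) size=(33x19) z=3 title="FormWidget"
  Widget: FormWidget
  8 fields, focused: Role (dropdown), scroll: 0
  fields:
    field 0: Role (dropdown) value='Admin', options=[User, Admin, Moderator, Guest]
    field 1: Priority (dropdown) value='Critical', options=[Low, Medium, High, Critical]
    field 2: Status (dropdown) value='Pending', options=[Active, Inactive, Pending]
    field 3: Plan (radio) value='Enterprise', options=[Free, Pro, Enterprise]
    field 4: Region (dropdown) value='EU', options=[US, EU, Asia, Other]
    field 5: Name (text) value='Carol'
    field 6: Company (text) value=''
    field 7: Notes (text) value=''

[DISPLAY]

──┠───────────────────────────────┨┨
am┃> Role:       [Admin         ▼]┃┃
la┃  Priority:   [Critical      ▼]┃┃
dd┃  Status:     [Pending       ▼]┃┃
ol┃  Plan:       ( ) Free  ( ) Pro┃┃
ot┃  Region:     [EU            ▼]┃┃
  ┃  Name:       [Carol          ]┃┃
  ┃  Company:    [               ]┃┃
  ┃  Notes:      [               ]┃┃
  ┃                               ┃┃
  ┃                               ┃┃
  ┃                               ┃┃
  ┃                               ┃┃
  ┃                               ┃┃


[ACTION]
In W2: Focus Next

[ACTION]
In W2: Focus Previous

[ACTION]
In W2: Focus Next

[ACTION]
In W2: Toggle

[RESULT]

──┠───────────────────────────────┨┨
am┃  Role:       [Admin         ▼]┃┃
la┃> Priority:   [Critical      ▼]┃┃
dd┃  Status:     [Pending       ▼]┃┃
ol┃  Plan:       ( ) Free  ( ) Pro┃┃
ot┃  Region:     [EU            ▼]┃┃
  ┃  Name:       [Carol          ]┃┃
  ┃  Company:    [               ]┃┃
  ┃  Notes:      [               ]┃┃
  ┃                               ┃┃
  ┃                               ┃┃
  ┃                               ┃┃
  ┃                               ┃┃
  ┃                               ┃┃
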